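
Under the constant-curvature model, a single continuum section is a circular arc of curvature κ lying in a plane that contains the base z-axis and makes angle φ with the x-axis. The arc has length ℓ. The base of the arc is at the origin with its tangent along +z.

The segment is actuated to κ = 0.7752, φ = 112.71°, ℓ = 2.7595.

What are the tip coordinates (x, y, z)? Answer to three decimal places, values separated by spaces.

θ = κ·ℓ = 0.7752 × 2.7595 = 2.13916 rad
ρ = (1 − cos θ)/κ = (1 − -0.53826)/0.7752 = 1.98434
z = sin θ / κ = 0.84278/0.7752 = 1.08718
x = ρ cos φ = 1.98434 × cos(112.71°) = -0.76609
y = ρ sin φ = 1.98434 × sin(112.71°) = 1.83049

-0.766 1.830 1.087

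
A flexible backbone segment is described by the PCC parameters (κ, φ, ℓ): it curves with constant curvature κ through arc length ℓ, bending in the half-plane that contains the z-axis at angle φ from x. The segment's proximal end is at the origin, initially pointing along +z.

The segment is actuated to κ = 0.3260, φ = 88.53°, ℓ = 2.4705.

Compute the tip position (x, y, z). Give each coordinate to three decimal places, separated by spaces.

θ = κ·ℓ = 0.3260 × 2.4705 = 0.80538 rad
ρ = (1 − cos θ)/κ = (1 − 0.69284)/0.3260 = 0.94222
z = sin θ / κ = 0.72110/0.3260 = 2.21195
x = ρ cos φ = 0.94222 × cos(88.53°) = 0.02417
y = ρ sin φ = 0.94222 × sin(88.53°) = 0.94191

0.024 0.942 2.212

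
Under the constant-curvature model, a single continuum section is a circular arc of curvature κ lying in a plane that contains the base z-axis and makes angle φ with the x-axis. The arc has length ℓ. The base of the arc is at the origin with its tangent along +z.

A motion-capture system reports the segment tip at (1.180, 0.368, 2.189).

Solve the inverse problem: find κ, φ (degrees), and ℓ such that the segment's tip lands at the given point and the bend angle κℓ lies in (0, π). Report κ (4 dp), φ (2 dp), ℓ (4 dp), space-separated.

0.3912 17.32 2.6281

ρ = √(x²+y²) = √(1.180² + 0.368²) = 1.23605
φ = atan2(y, x) mod 360° = atan2(0.368, 1.180) = 17.3208°
|p|² = ρ² + z² = 1.23605² + 2.189² = 6.31954
κ = 2ρ / |p|² = 2×1.23605 / 6.31954 = 0.39118
θ = 2·atan2(ρ, z) = 2·atan2(1.23605, 2.189) = 1.02807 rad
ℓ = θ/κ = 1.02807/0.39118 = 2.62809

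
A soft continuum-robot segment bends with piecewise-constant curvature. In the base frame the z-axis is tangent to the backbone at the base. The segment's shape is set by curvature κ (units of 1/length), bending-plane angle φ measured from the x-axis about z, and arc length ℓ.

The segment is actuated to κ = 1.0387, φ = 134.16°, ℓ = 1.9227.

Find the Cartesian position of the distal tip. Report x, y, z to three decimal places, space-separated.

θ = κ·ℓ = 1.0387 × 1.9227 = 1.99711 rad
ρ = (1 − cos θ)/κ = (1 − -0.41352)/1.0387 = 1.36085
z = sin θ / κ = 0.91050/1.0387 = 0.87657
x = ρ cos φ = 1.36085 × cos(134.16°) = -0.94806
y = ρ sin φ = 1.36085 × sin(134.16°) = 0.97627

-0.948 0.976 0.877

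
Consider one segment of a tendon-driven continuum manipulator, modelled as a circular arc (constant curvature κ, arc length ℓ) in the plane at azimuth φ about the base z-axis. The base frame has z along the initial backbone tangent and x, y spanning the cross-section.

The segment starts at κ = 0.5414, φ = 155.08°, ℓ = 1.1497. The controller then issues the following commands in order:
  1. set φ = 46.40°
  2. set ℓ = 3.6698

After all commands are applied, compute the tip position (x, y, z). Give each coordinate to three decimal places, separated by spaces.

1.789 1.878 1.690

initial: κ=0.5414, φ=155.08°, ℓ=1.1497
cmd 1: set φ=46.40° → (κ,φ,ℓ)=(0.5414,46.40°,1.1497) → tip=(0.2389,0.2509,1.0769)
cmd 2: set ℓ=3.6698 → (κ,φ,ℓ)=(0.5414,46.40°,3.6698) → tip=(1.7885,1.8782,1.6895)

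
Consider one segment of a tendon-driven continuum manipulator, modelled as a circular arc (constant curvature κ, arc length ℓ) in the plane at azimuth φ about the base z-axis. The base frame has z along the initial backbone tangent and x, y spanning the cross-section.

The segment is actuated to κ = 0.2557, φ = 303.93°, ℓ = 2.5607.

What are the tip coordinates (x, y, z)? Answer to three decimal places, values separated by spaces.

θ = κ·ℓ = 0.2557 × 2.5607 = 0.65477 rad
ρ = (1 − cos θ)/κ = (1 − 0.79319)/0.2557 = 0.80881
z = sin θ / κ = 0.60898/0.2557 = 2.38161
x = ρ cos φ = 0.80881 × cos(303.93°) = 0.45146
y = ρ sin φ = 0.80881 × sin(303.93°) = -0.67109

0.451 -0.671 2.382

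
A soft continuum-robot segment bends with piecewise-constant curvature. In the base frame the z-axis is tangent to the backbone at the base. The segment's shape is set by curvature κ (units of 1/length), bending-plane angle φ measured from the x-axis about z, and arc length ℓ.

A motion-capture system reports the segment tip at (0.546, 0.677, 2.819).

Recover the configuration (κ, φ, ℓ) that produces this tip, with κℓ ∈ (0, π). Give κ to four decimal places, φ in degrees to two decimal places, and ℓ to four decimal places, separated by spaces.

0.1999 51.11 2.9946

ρ = √(x²+y²) = √(0.546² + 0.677²) = 0.86974
φ = atan2(y, x) mod 360° = atan2(0.677, 0.546) = 51.1138°
|p|² = ρ² + z² = 0.86974² + 2.819² = 8.70321
κ = 2ρ / |p|² = 2×0.86974 / 8.70321 = 0.19987
θ = 2·atan2(ρ, z) = 2·atan2(0.86974, 2.819) = 0.59852 rad
ℓ = θ/κ = 0.59852/0.19987 = 2.99462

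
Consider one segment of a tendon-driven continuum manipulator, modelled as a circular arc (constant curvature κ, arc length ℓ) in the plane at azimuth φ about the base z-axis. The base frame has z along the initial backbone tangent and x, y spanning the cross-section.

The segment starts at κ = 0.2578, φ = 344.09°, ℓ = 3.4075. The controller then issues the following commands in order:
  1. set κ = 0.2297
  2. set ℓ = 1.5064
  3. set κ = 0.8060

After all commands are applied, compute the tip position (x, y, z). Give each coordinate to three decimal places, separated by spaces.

initial: κ=0.2578, φ=344.09°, ℓ=3.4075
cmd 1: set κ=0.2297 → (κ,φ,ℓ)=(0.2297,344.09°,3.4075) → tip=(1.2183,-0.3473,3.0701)
cmd 2: set ℓ=1.5064 → (κ,φ,ℓ)=(0.2297,344.09°,1.5064) → tip=(0.2481,-0.0707,1.4765)
cmd 3: set κ=0.8060 → (κ,φ,ℓ)=(0.8060,344.09°,1.5064) → tip=(0.7766,-0.2214,1.1626)

0.777 -0.221 1.163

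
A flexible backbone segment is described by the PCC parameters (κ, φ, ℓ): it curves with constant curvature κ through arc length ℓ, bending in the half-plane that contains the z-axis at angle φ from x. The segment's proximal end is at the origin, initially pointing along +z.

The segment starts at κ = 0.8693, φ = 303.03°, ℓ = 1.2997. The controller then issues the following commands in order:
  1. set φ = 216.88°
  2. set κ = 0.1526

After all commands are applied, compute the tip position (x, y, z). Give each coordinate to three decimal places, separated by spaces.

initial: κ=0.8693, φ=303.03°, ℓ=1.2997
cmd 1: set φ=216.88° → (κ,φ,ℓ)=(0.8693,216.88°,1.2997) → tip=(-0.5274,-0.3957,1.0403)
cmd 2: set κ=0.1526 → (κ,φ,ℓ)=(0.1526,216.88°,1.2997) → tip=(-0.1028,-0.0771,1.2912)

-0.103 -0.077 1.291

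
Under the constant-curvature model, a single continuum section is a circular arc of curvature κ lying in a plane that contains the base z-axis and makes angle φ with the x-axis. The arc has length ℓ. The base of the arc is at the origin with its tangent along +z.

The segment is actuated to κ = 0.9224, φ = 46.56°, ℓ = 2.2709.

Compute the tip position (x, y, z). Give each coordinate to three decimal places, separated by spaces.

θ = κ·ℓ = 0.9224 × 2.2709 = 2.09468 rad
ρ = (1 − cos θ)/κ = (1 − -0.50025)/0.9224 = 1.62646
z = sin θ / κ = 0.86588/0.9224 = 0.93873
x = ρ cos φ = 1.62646 × cos(46.56°) = 1.11834
y = ρ sin φ = 1.62646 × sin(46.56°) = 1.18096

1.118 1.181 0.939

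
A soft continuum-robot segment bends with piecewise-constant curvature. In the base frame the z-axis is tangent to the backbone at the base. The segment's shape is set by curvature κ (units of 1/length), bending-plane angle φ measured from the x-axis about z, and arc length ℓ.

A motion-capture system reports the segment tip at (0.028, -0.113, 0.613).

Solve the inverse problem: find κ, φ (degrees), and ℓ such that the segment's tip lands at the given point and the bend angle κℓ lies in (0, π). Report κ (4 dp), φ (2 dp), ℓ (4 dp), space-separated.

0.5981 283.92 0.6276

ρ = √(x²+y²) = √(0.028² + -0.113²) = 0.11642
φ = atan2(y, x) mod 360° = atan2(-0.113, 0.028) = 283.9169°
|p|² = ρ² + z² = 0.11642² + 0.613² = 0.38932
κ = 2ρ / |p|² = 2×0.11642 / 0.38932 = 0.59805
θ = 2·atan2(ρ, z) = 2·atan2(0.11642, 0.613) = 0.37536 rad
ℓ = θ/κ = 0.37536/0.59805 = 0.62763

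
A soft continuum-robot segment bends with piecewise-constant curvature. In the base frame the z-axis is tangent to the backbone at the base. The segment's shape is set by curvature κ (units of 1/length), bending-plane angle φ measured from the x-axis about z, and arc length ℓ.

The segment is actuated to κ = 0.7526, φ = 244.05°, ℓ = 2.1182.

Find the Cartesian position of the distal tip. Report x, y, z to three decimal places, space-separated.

-0.595 -1.223 1.328

θ = κ·ℓ = 0.7526 × 2.1182 = 1.59416 rad
ρ = (1 − cos θ)/κ = (1 − -0.02336)/0.7526 = 1.35976
z = sin θ / κ = 0.99973/0.7526 = 1.32836
x = ρ cos φ = 1.35976 × cos(244.05°) = -0.59501
y = ρ sin φ = 1.35976 × sin(244.05°) = -1.22267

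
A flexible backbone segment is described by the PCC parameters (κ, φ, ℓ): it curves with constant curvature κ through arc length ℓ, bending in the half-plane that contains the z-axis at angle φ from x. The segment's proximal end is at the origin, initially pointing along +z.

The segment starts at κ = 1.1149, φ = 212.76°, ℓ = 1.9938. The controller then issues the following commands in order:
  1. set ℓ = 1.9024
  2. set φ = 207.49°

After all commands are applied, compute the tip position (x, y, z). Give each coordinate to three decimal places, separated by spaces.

-1.212 -0.630 0.765

initial: κ=1.1149, φ=212.76°, ℓ=1.9938
cmd 1: set ℓ=1.9024 → (κ,φ,ℓ)=(1.1149,212.76°,1.9024) → tip=(-1.1487,-0.7391,0.7646)
cmd 2: set φ=207.49° → (κ,φ,ℓ)=(1.1149,207.49°,1.9024) → tip=(-1.2117,-0.6305,0.7646)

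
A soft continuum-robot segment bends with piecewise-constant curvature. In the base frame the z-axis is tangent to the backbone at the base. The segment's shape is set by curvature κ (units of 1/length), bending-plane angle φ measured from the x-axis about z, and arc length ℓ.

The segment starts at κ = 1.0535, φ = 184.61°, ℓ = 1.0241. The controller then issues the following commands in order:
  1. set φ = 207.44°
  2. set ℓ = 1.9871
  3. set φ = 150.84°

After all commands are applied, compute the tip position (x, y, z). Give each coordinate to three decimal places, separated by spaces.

-1.243 0.693 0.823

initial: κ=1.0535, φ=184.61°, ℓ=1.0241
cmd 1: set φ=207.44° → (κ,φ,ℓ)=(1.0535,207.44°,1.0241) → tip=(-0.4445,-0.2308,0.8367)
cmd 2: set ℓ=1.9871 → (κ,φ,ℓ)=(1.0535,207.44°,1.9871) → tip=(-1.2629,-0.6558,0.8225)
cmd 3: set φ=150.84° → (κ,φ,ℓ)=(1.0535,150.84°,1.9871) → tip=(-1.2427,0.6934,0.8225)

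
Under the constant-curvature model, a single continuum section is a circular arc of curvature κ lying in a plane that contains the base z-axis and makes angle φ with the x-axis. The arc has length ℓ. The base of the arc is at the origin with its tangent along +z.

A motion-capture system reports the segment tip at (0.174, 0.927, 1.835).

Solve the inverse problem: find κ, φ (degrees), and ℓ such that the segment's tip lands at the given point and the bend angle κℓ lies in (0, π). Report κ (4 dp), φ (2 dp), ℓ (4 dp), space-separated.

0.4431 79.37 2.1428

ρ = √(x²+y²) = √(0.174² + 0.927²) = 0.94319
φ = atan2(y, x) mod 360° = atan2(0.927, 0.174) = 79.3691°
|p|² = ρ² + z² = 0.94319² + 1.835² = 4.25683
κ = 2ρ / |p|² = 2×0.94319 / 4.25683 = 0.44314
θ = 2·atan2(ρ, z) = 2·atan2(0.94319, 1.835) = 0.94957 rad
ℓ = θ/κ = 0.94957/0.44314 = 2.14281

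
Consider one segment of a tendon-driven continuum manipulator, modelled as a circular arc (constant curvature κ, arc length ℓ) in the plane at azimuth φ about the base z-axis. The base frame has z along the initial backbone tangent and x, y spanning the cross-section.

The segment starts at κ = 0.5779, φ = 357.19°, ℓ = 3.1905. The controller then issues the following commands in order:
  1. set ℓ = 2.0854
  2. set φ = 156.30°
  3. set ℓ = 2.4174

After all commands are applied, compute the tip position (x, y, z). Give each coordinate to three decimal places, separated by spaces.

initial: κ=0.5779, φ=357.19°, ℓ=3.1905
cmd 1: set ℓ=2.0854 → (κ,φ,ℓ)=(0.5779,357.19°,2.0854) → tip=(1.1104,-0.0545,1.6160)
cmd 2: set φ=156.30° → (κ,φ,ℓ)=(0.5779,156.30°,2.0854) → tip=(-1.0179,0.4468,1.6160)
cmd 3: set ℓ=2.4174 → (κ,φ,ℓ)=(0.5779,156.30°,2.4174) → tip=(-1.3105,0.5753,1.7043)

-1.310 0.575 1.704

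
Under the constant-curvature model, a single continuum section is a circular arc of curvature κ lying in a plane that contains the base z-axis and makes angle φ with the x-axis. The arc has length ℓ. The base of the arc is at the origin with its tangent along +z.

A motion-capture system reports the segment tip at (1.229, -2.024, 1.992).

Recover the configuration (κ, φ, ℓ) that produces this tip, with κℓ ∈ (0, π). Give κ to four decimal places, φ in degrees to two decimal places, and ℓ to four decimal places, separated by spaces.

0.4946 301.27 3.5237

ρ = √(x²+y²) = √(1.229² + -2.024²) = 2.36791
φ = atan2(y, x) mod 360° = atan2(-2.024, 1.229) = 301.2667°
|p|² = ρ² + z² = 2.36791² + 1.992² = 9.57508
κ = 2ρ / |p|² = 2×2.36791 / 9.57508 = 0.49460
θ = 2·atan2(ρ, z) = 2·atan2(2.36791, 1.992) = 1.74281 rad
ℓ = θ/κ = 1.74281/0.49460 = 3.52368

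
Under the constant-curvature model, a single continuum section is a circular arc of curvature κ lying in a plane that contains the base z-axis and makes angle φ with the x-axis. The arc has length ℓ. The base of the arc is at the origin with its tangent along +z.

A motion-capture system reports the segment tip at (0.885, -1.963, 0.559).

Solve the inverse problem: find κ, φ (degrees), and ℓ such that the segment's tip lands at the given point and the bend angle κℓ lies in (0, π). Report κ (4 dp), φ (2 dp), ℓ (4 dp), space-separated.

0.8702 294.27 3.0265

ρ = √(x²+y²) = √(0.885² + -1.963²) = 2.15328
φ = atan2(y, x) mod 360° = atan2(-1.963, 0.885) = 294.2678°
|p|² = ρ² + z² = 2.15328² + 0.559² = 4.94907
κ = 2ρ / |p|² = 2×2.15328 / 4.94907 = 0.87017
θ = 2·atan2(ρ, z) = 2·atan2(2.15328, 0.559) = 2.63360 rad
ℓ = θ/κ = 2.63360/0.87017 = 3.02652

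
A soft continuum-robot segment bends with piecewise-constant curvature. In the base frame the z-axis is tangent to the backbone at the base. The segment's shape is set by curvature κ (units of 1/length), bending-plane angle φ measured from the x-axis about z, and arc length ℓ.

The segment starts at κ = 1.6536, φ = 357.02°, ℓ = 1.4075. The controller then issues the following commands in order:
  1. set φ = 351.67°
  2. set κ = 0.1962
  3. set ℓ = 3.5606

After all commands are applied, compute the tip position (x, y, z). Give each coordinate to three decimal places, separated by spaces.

initial: κ=1.6536, φ=357.02°, ℓ=1.4075
cmd 1: set φ=351.67° → (κ,φ,ℓ)=(1.6536,351.67°,1.4075) → tip=(1.0091,-0.1478,0.4397)
cmd 2: set κ=0.1962 → (κ,φ,ℓ)=(0.1962,351.67°,1.4075) → tip=(0.1911,-0.0280,1.3897)
cmd 3: set ℓ=3.5606 → (κ,φ,ℓ)=(0.1962,351.67°,3.5606) → tip=(1.1813,-0.1730,3.2780)

1.181 -0.173 3.278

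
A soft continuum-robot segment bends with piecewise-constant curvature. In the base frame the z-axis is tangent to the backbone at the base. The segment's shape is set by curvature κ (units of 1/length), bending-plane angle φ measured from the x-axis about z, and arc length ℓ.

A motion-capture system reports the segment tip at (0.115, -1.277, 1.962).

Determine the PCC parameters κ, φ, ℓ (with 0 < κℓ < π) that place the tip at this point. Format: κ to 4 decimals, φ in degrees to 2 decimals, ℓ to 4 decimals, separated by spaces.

0.4668 275.15 2.4800

ρ = √(x²+y²) = √(0.115² + -1.277²) = 1.28217
φ = atan2(y, x) mod 360° = atan2(-1.277, 0.115) = 275.1459°
|p|² = ρ² + z² = 1.28217² + 1.962² = 5.49340
κ = 2ρ / |p|² = 2×1.28217 / 5.49340 = 0.46680
θ = 2·atan2(ρ, z) = 2·atan2(1.28217, 1.962) = 1.15766 rad
ℓ = θ/κ = 1.15766/0.46680 = 2.47998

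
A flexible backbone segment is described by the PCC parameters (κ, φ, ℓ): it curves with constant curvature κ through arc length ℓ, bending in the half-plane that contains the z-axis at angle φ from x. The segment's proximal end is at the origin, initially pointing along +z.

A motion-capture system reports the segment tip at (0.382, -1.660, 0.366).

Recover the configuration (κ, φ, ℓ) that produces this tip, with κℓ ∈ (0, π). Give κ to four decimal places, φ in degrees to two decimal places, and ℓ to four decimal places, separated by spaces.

ρ = √(x²+y²) = √(0.382² + -1.660²) = 1.70339
φ = atan2(y, x) mod 360° = atan2(-1.660, 0.382) = 282.9593°
|p|² = ρ² + z² = 1.70339² + 0.366² = 3.03548
κ = 2ρ / |p|² = 2×1.70339 / 3.03548 = 1.12232
θ = 2·atan2(ρ, z) = 2·atan2(1.70339, 0.366) = 2.71830 rad
ℓ = θ/κ = 2.71830/1.12232 = 2.42204

1.1223 282.96 2.4220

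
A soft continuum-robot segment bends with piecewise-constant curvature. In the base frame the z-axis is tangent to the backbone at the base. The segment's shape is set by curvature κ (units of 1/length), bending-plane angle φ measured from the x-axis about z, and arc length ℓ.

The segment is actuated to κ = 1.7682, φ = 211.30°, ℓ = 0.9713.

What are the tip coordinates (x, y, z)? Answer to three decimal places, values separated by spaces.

-0.554 -0.337 0.559

θ = κ·ℓ = 1.7682 × 0.9713 = 1.71745 rad
ρ = (1 − cos θ)/κ = (1 − -0.14613)/1.7682 = 0.64819
z = sin θ / κ = 0.98927/1.7682 = 0.55948
x = ρ cos φ = 0.64819 × cos(211.30°) = -0.55385
y = ρ sin φ = 0.64819 × sin(211.30°) = -0.33675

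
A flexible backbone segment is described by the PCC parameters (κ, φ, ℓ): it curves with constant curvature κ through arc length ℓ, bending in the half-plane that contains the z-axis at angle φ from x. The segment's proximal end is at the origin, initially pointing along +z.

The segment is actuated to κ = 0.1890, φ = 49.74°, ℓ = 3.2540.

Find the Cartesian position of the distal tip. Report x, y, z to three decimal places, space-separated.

0.627 0.740 3.053

θ = κ·ℓ = 0.1890 × 3.2540 = 0.61501 rad
ρ = (1 − cos θ)/κ = (1 − 0.81677)/0.1890 = 0.96947
z = sin θ / κ = 0.57696/0.1890 = 3.05272
x = ρ cos φ = 0.96947 × cos(49.74°) = 0.62653
y = ρ sin φ = 0.96947 × sin(49.74°) = 0.73982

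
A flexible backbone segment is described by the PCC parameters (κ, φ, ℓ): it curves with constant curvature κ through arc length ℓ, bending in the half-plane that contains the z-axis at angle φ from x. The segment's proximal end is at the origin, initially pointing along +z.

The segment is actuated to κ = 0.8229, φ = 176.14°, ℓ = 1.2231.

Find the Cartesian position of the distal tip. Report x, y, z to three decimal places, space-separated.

θ = κ·ℓ = 0.8229 × 1.2231 = 1.00649 rad
ρ = (1 − cos θ)/κ = (1 − 0.53483)/0.8229 = 0.56528
z = sin θ / κ = 0.84496/0.8229 = 1.02681
x = ρ cos φ = 0.56528 × cos(176.14°) = -0.56400
y = ρ sin φ = 0.56528 × sin(176.14°) = 0.03805

-0.564 0.038 1.027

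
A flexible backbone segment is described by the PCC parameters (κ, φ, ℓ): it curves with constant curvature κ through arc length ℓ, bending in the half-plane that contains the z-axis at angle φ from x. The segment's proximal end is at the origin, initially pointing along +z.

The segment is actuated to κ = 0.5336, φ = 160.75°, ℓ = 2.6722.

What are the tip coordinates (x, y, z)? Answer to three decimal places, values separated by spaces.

θ = κ·ℓ = 0.5336 × 2.6722 = 1.42589 rad
ρ = (1 − cos θ)/κ = (1 − 0.14440)/0.5336 = 1.60344
z = sin θ / κ = 0.98952/0.5336 = 1.85442
x = ρ cos φ = 1.60344 × cos(160.75°) = -1.51379
y = ρ sin φ = 1.60344 × sin(160.75°) = 0.52864

-1.514 0.529 1.854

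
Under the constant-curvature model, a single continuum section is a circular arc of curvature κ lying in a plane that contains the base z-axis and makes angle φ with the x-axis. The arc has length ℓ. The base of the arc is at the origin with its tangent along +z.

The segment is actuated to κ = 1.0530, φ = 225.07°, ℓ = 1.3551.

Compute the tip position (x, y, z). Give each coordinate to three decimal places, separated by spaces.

-0.575 -0.576 0.940

θ = κ·ℓ = 1.0530 × 1.3551 = 1.42692 rad
ρ = (1 − cos θ)/κ = (1 − 0.14338)/1.0530 = 0.81350
z = sin θ / κ = 0.98967/1.0530 = 0.93986
x = ρ cos φ = 0.81350 × cos(225.07°) = -0.57453
y = ρ sin φ = 0.81350 × sin(225.07°) = -0.57594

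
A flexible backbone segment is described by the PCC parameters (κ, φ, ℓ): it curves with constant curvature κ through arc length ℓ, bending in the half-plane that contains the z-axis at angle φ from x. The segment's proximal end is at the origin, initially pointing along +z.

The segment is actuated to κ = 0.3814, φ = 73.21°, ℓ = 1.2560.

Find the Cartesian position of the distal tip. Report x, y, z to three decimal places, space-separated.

θ = κ·ℓ = 0.3814 × 1.2560 = 0.47904 rad
ρ = (1 − cos θ)/κ = (1 − 0.88744)/0.3814 = 0.29513
z = sin θ / κ = 0.46093/0.3814 = 1.20851
x = ρ cos φ = 0.29513 × cos(73.21°) = 0.08525
y = ρ sin φ = 0.29513 × sin(73.21°) = 0.28255

0.085 0.283 1.209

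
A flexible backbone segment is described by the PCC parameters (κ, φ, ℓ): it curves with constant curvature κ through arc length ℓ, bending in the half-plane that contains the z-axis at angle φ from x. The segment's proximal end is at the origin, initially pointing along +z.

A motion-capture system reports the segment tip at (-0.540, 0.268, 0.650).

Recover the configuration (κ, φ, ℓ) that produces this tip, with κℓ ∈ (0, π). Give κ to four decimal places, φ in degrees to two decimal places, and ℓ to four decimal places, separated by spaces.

1.5341 153.60 0.9749

ρ = √(x²+y²) = √(-0.540² + 0.268²) = 0.60285
φ = atan2(y, x) mod 360° = atan2(0.268, -0.540) = 153.6050°
|p|² = ρ² + z² = 0.60285² + 0.650² = 0.78592
κ = 2ρ / |p|² = 2×0.60285 / 0.78592 = 1.53411
θ = 2·atan2(ρ, z) = 2·atan2(0.60285, 0.650) = 1.49556 rad
ℓ = θ/κ = 1.49556/1.53411 = 0.97487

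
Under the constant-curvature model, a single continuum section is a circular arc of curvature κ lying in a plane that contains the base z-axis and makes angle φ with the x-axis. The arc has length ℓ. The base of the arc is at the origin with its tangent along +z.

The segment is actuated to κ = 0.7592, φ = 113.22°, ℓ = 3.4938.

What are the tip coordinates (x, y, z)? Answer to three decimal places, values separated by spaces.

-0.978 2.279 0.619

θ = κ·ℓ = 0.7592 × 3.4938 = 2.65249 rad
ρ = (1 − cos θ)/κ = (1 − -0.88276)/0.7592 = 2.47992
z = sin θ / κ = 0.46983/0.7592 = 0.61885
x = ρ cos φ = 2.47992 × cos(113.22°) = -0.97774
y = ρ sin φ = 2.47992 × sin(113.22°) = 2.27904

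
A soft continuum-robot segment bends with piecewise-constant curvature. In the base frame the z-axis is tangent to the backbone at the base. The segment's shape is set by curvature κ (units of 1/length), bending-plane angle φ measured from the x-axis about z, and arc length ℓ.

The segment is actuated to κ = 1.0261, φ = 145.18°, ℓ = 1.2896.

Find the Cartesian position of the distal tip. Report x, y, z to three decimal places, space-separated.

θ = κ·ℓ = 1.0261 × 1.2896 = 1.32326 rad
ρ = (1 − cos θ)/κ = (1 − 0.24502)/1.0261 = 0.73578
z = sin θ / κ = 0.96952/1.0261 = 0.94486
x = ρ cos φ = 0.73578 × cos(145.18°) = -0.60404
y = ρ sin φ = 0.73578 × sin(145.18°) = 0.42013

-0.604 0.420 0.945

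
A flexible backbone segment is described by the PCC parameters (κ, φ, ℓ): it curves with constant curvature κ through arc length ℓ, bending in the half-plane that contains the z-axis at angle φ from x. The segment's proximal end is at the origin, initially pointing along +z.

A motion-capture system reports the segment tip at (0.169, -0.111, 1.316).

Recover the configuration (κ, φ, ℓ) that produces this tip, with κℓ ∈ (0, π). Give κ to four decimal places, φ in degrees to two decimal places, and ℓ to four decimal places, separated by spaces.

0.2281 326.70 1.3366

ρ = √(x²+y²) = √(0.169² + -0.111²) = 0.20219
φ = atan2(y, x) mod 360° = atan2(-0.111, 0.169) = 326.7029°
|p|² = ρ² + z² = 0.20219² + 1.316² = 1.77274
κ = 2ρ / |p|² = 2×0.20219 / 1.77274 = 0.22811
θ = 2·atan2(ρ, z) = 2·atan2(0.20219, 1.316) = 0.30490 rad
ℓ = θ/κ = 0.30490/0.22811 = 1.33661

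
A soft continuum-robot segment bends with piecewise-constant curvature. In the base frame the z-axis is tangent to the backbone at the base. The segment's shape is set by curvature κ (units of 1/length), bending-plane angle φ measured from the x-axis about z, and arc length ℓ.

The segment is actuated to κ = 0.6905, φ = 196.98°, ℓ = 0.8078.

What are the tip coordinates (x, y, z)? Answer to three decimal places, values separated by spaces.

-0.210 -0.064 0.767

θ = κ·ℓ = 0.6905 × 0.8078 = 0.55779 rad
ρ = (1 − cos θ)/κ = (1 − 0.84843)/0.6905 = 0.21951
z = sin θ / κ = 0.52931/0.6905 = 0.76656
x = ρ cos φ = 0.21951 × cos(196.98°) = -0.20994
y = ρ sin φ = 0.21951 × sin(196.98°) = -0.06410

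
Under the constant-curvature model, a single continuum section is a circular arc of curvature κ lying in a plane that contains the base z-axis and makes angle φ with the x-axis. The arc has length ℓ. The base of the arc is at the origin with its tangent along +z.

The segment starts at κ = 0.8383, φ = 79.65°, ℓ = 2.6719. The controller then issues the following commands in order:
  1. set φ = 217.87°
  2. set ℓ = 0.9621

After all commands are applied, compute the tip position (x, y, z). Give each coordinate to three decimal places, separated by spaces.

initial: κ=0.8383, φ=79.65°, ℓ=2.6719
cmd 1: set φ=217.87° → (κ,φ,ℓ)=(0.8383,217.87°,2.6719) → tip=(-1.5257,-1.1865,0.9357)
cmd 2: set ℓ=0.9621 → (κ,φ,ℓ)=(0.8383,217.87°,0.9621) → tip=(-0.2900,-0.2255,0.8611)

-0.290 -0.226 0.861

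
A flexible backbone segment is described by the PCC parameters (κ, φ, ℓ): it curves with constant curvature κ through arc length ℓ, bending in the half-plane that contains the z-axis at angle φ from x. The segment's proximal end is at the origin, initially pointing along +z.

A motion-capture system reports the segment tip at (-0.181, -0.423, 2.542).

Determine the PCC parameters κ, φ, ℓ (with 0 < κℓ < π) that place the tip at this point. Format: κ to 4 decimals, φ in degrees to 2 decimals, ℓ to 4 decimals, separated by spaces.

0.1379 246.83 2.5972

ρ = √(x²+y²) = √(-0.181² + -0.423²) = 0.46010
φ = atan2(y, x) mod 360° = atan2(-0.423, -0.181) = 246.8341°
|p|² = ρ² + z² = 0.46010² + 2.542² = 6.67345
κ = 2ρ / |p|² = 2×0.46010 / 6.67345 = 0.13789
θ = 2·atan2(ρ, z) = 2·atan2(0.46010, 2.542) = 0.35812 rad
ℓ = θ/κ = 0.35812/0.13789 = 2.59716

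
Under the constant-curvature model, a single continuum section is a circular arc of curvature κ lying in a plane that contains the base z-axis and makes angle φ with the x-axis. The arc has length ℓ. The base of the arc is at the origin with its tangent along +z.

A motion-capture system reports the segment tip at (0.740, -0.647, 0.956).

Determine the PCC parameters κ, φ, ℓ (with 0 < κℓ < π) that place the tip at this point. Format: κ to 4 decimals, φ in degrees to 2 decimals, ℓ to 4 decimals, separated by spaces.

ρ = √(x²+y²) = √(0.740² + -0.647²) = 0.98296
φ = atan2(y, x) mod 360° = atan2(-0.647, 0.740) = 318.8360°
|p|² = ρ² + z² = 0.98296² + 0.956² = 1.88014
κ = 2ρ / |p|² = 2×0.98296 / 1.88014 = 1.04562
θ = 2·atan2(ρ, z) = 2·atan2(0.98296, 0.956) = 1.59860 rad
ℓ = θ/κ = 1.59860/1.04562 = 1.52886

1.0456 318.84 1.5289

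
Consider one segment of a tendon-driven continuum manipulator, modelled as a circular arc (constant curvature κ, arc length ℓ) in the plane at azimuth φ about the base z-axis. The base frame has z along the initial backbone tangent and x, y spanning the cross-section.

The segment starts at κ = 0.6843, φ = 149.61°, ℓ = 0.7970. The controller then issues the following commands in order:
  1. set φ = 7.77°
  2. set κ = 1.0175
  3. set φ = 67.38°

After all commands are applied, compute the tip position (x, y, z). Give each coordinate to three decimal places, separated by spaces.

initial: κ=0.6843, φ=149.61°, ℓ=0.7970
cmd 1: set φ=7.77° → (κ,φ,ℓ)=(0.6843,7.77°,0.7970) → tip=(0.2101,0.0287,0.7581)
cmd 2: set κ=1.0175 → (κ,φ,ℓ)=(1.0175,7.77°,0.7970) → tip=(0.3030,0.0413,0.7125)
cmd 3: set φ=67.38° → (κ,φ,ℓ)=(1.0175,67.38°,0.7970) → tip=(0.1176,0.2823,0.7125)

0.118 0.282 0.712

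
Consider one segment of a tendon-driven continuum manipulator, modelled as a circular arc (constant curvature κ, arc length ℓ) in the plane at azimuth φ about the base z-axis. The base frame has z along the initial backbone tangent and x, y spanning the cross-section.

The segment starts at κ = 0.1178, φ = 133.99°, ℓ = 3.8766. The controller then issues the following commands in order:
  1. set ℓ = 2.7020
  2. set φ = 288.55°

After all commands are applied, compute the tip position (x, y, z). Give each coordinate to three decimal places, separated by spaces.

0.136 -0.404 2.657

initial: κ=0.1178, φ=133.99°, ℓ=3.8766
cmd 1: set ℓ=2.7020 → (κ,φ,ℓ)=(0.1178,133.99°,2.7020) → tip=(-0.2961,0.3068,2.6566)
cmd 2: set φ=288.55° → (κ,φ,ℓ)=(0.1178,288.55°,2.7020) → tip=(0.1357,-0.4042,2.6566)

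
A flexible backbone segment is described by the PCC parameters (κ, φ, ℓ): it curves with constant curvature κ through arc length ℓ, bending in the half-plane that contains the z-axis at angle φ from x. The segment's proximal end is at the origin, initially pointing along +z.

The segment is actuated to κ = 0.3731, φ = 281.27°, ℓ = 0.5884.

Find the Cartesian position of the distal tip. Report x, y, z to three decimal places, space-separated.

θ = κ·ℓ = 0.3731 × 0.5884 = 0.21953 rad
ρ = (1 − cos θ)/κ = (1 − 0.97600)/0.3731 = 0.06433
z = sin θ / κ = 0.21777/0.3731 = 0.58369
x = ρ cos φ = 0.06433 × cos(281.27°) = 0.01257
y = ρ sin φ = 0.06433 × sin(281.27°) = -0.06309

0.013 -0.063 0.584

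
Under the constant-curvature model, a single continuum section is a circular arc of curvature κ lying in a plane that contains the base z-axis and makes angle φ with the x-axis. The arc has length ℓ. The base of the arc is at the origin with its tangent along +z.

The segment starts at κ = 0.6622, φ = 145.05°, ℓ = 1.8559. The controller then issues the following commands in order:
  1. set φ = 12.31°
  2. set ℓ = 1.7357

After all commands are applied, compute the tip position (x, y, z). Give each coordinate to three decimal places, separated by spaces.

initial: κ=0.6622, φ=145.05°, ℓ=1.8559
cmd 1: set φ=12.31° → (κ,φ,ℓ)=(0.6622,12.31°,1.8559) → tip=(0.9808,0.2140,1.4228)
cmd 2: set ℓ=1.7357 → (κ,φ,ℓ)=(0.6622,12.31°,1.7357) → tip=(0.8719,0.1903,1.3780)

0.872 0.190 1.378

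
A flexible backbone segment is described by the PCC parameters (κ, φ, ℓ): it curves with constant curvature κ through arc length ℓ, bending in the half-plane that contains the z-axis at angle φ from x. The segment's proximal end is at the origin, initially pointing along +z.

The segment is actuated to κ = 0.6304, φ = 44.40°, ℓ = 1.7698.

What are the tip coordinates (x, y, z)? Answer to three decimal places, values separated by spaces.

0.635 0.622 1.425

θ = κ·ℓ = 0.6304 × 1.7698 = 1.11568 rad
ρ = (1 − cos θ)/κ = (1 − 0.43957)/0.6304 = 0.88901
z = sin θ / κ = 0.89821/0.6304 = 1.42483
x = ρ cos φ = 0.88901 × cos(44.40°) = 0.63518
y = ρ sin φ = 0.88901 × sin(44.40°) = 0.62201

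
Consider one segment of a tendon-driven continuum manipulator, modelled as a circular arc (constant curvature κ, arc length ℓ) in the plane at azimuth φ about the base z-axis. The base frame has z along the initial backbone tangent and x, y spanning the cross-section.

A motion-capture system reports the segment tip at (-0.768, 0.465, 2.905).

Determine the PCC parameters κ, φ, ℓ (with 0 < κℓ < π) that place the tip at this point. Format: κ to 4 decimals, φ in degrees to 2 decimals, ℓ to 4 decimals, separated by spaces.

0.1942 148.81 3.0866

ρ = √(x²+y²) = √(-0.768² + 0.465²) = 0.89780
φ = atan2(y, x) mod 360° = atan2(0.465, -0.768) = 148.8064°
|p|² = ρ² + z² = 0.89780² + 2.905² = 9.24507
κ = 2ρ / |p|² = 2×0.89780 / 9.24507 = 0.19422
θ = 2·atan2(ρ, z) = 2·atan2(0.89780, 2.905) = 0.59949 rad
ℓ = θ/κ = 0.59949/0.19422 = 3.08658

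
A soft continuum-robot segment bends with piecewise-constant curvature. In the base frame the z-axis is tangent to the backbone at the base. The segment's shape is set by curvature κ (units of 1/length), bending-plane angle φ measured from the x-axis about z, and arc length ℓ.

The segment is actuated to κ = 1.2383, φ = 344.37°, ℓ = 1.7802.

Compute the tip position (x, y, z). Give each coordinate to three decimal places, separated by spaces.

θ = κ·ℓ = 1.2383 × 1.7802 = 2.20442 rad
ρ = (1 − cos θ)/κ = (1 − -0.59207)/1.2383 = 1.28569
z = sin θ / κ = 0.80589/1.2383 = 0.65080
x = ρ cos φ = 1.28569 × cos(344.37°) = 1.23815
y = ρ sin φ = 1.28569 × sin(344.37°) = -0.34640

1.238 -0.346 0.651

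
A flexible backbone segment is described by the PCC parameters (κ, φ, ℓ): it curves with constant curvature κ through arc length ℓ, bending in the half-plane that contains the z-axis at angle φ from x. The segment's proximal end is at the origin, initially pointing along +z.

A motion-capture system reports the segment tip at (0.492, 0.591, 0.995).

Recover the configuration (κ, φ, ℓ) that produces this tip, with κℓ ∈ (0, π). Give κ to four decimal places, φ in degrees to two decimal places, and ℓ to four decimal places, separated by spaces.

0.9726 50.22 1.3531

ρ = √(x²+y²) = √(0.492² + 0.591²) = 0.76899
φ = atan2(y, x) mod 360° = atan2(0.591, 0.492) = 50.2230°
|p|² = ρ² + z² = 0.76899² + 0.995² = 1.58137
κ = 2ρ / |p|² = 2×0.76899 / 1.58137 = 0.97256
θ = 2·atan2(ρ, z) = 2·atan2(0.76899, 0.995) = 1.31594 rad
ℓ = θ/κ = 1.31594/0.97256 = 1.35306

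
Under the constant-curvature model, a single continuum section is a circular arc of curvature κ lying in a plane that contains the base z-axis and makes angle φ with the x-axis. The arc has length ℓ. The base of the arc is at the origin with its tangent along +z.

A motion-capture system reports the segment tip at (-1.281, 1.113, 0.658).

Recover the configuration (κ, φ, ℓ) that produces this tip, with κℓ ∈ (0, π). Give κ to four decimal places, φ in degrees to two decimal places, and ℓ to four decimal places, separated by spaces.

1.0245 139.01 2.3443

ρ = √(x²+y²) = √(-1.281² + 1.113²) = 1.69698
φ = atan2(y, x) mod 360° = atan2(1.113, -1.281) = 139.0142°
|p|² = ρ² + z² = 1.69698² + 0.658² = 3.31269
κ = 2ρ / |p|² = 2×1.69698 / 3.31269 = 1.02453
θ = 2·atan2(ρ, z) = 2·atan2(1.69698, 0.658) = 2.40179 rad
ℓ = θ/κ = 2.40179/1.02453 = 2.34429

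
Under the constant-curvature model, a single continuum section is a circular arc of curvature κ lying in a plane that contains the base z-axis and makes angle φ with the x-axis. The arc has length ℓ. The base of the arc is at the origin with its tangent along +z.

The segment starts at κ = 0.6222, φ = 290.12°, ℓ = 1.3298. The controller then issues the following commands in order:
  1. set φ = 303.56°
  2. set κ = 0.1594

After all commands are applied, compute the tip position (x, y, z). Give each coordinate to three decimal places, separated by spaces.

0.078 -0.117 1.320

initial: κ=0.6222, φ=290.12°, ℓ=1.3298
cmd 1: set φ=303.56° → (κ,φ,ℓ)=(0.6222,303.56°,1.3298) → tip=(0.2872,-0.4329,1.1832)
cmd 2: set κ=0.1594 → (κ,φ,ℓ)=(0.1594,303.56°,1.3298) → tip=(0.0776,-0.1170,1.3199)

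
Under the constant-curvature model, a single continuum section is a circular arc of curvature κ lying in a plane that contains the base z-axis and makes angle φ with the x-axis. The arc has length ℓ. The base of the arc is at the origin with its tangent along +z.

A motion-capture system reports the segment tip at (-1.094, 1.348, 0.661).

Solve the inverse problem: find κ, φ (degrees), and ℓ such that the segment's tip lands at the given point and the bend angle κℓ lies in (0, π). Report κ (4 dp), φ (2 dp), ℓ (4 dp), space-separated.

1.0062 129.06 2.3992

ρ = √(x²+y²) = √(-1.094² + 1.348²) = 1.73607
φ = atan2(y, x) mod 360° = atan2(1.348, -1.094) = 129.0618°
|p|² = ρ² + z² = 1.73607² + 0.661² = 3.45086
κ = 2ρ / |p|² = 2×1.73607 / 3.45086 = 1.00617
θ = 2·atan2(ρ, z) = 2·atan2(1.73607, 0.661) = 2.41400 rad
ℓ = θ/κ = 2.41400/1.00617 = 2.39920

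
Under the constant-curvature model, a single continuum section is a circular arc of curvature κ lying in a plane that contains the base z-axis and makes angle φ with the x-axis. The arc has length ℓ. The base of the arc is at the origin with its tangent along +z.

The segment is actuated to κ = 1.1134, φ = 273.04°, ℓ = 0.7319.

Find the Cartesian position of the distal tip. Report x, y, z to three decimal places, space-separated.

0.015 -0.282 0.654

θ = κ·ℓ = 1.1134 × 0.7319 = 0.81490 rad
ρ = (1 − cos θ)/κ = (1 − 0.68594)/1.1134 = 0.28207
z = sin θ / κ = 0.72766/1.1134 = 0.65354
x = ρ cos φ = 0.28207 × cos(273.04°) = 0.01496
y = ρ sin φ = 0.28207 × sin(273.04°) = -0.28167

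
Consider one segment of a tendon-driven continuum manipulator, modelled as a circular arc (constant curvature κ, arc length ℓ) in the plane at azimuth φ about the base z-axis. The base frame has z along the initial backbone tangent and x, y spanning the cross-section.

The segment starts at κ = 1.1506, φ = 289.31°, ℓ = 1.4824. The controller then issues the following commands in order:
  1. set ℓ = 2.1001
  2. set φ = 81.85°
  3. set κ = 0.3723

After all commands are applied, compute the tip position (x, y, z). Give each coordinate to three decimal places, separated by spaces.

0.111 0.772 1.893

initial: κ=1.1506, φ=289.31°, ℓ=1.4824
cmd 1: set ℓ=2.1001 → (κ,φ,ℓ)=(1.1506,289.31°,2.1001) → tip=(0.5025,-1.4340,0.5765)
cmd 2: set φ=81.85° → (κ,φ,ℓ)=(1.1506,81.85°,2.1001) → tip=(0.2154,1.5042,0.5765)
cmd 3: set κ=0.3723 → (κ,φ,ℓ)=(0.3723,81.85°,2.1001) → tip=(0.1106,0.7721,1.8926)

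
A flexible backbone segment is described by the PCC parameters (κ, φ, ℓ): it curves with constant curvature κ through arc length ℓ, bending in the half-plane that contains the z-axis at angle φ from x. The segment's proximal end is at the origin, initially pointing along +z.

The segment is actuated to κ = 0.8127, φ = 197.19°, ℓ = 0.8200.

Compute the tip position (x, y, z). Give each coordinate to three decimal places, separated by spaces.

-0.252 -0.078 0.761

θ = κ·ℓ = 0.8127 × 0.8200 = 0.66641 rad
ρ = (1 − cos θ)/κ = (1 − 0.78604)/0.8127 = 0.26327
z = sin θ / κ = 0.61817/0.8127 = 0.76064
x = ρ cos φ = 0.26327 × cos(197.19°) = -0.25151
y = ρ sin φ = 0.26327 × sin(197.19°) = -0.07781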